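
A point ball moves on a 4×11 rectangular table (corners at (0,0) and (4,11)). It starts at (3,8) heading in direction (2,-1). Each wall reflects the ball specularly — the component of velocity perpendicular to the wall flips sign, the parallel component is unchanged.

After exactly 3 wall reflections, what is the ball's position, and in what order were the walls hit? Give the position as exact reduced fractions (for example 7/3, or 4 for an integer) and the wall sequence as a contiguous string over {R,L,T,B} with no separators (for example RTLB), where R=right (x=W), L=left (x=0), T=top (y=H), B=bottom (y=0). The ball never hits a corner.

1. t=1/2 → R at (4,15/2); v=(-2,-1)
2. t=2 → L at (0,11/2); v=(2,-1)
3. t=2 → R at (4,7/2); v=(-2,-1)

Final position: (4,7/2)
Wall sequence: RLR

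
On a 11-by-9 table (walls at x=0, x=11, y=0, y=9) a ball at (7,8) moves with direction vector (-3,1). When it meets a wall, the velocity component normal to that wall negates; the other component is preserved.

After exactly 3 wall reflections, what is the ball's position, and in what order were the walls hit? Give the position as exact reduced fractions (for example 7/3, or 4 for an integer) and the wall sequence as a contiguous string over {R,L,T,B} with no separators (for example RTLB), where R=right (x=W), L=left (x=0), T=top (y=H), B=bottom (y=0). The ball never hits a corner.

Final position: (11,4)
Wall sequence: TLR

1. t=1 → T at (4,9); v=(-3,-1)
2. t=4/3 → L at (0,23/3); v=(3,-1)
3. t=11/3 → R at (11,4); v=(-3,-1)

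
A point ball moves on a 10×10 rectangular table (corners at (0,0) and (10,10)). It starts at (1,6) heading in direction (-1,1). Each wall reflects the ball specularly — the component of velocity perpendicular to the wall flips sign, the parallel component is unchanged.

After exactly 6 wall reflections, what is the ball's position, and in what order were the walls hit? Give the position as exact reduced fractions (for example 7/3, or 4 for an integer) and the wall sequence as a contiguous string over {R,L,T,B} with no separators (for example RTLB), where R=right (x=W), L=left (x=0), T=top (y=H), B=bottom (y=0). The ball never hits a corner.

1. t=1 → L at (0,7); v=(1,1)
2. t=3 → T at (3,10); v=(1,-1)
3. t=7 → R at (10,3); v=(-1,-1)
4. t=3 → B at (7,0); v=(-1,1)
5. t=7 → L at (0,7); v=(1,1)
6. t=3 → T at (3,10); v=(1,-1)

Final position: (3,10)
Wall sequence: LTRBLT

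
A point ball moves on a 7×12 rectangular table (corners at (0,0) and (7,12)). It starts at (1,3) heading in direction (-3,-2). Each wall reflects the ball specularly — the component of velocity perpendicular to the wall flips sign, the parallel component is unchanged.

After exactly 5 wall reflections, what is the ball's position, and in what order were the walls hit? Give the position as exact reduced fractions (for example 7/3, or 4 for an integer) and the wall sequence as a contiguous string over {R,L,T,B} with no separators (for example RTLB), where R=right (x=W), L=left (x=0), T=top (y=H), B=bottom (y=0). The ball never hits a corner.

1. t=1/3 → L at (0,7/3); v=(3,-2)
2. t=7/6 → B at (7/2,0); v=(3,2)
3. t=7/6 → R at (7,7/3); v=(-3,2)
4. t=7/3 → L at (0,7); v=(3,2)
5. t=7/3 → R at (7,35/3); v=(-3,2)

Final position: (7,35/3)
Wall sequence: LBRLR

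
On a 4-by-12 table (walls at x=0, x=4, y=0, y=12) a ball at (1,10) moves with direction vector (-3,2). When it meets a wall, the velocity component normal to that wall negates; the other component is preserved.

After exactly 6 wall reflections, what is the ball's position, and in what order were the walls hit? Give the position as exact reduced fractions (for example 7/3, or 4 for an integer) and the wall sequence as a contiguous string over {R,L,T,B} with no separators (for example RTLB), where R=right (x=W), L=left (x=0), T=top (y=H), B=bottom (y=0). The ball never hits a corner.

Final position: (0,8/3)
Wall sequence: LTRLRL

1. t=1/3 → L at (0,32/3); v=(3,2)
2. t=2/3 → T at (2,12); v=(3,-2)
3. t=2/3 → R at (4,32/3); v=(-3,-2)
4. t=4/3 → L at (0,8); v=(3,-2)
5. t=4/3 → R at (4,16/3); v=(-3,-2)
6. t=4/3 → L at (0,8/3); v=(3,-2)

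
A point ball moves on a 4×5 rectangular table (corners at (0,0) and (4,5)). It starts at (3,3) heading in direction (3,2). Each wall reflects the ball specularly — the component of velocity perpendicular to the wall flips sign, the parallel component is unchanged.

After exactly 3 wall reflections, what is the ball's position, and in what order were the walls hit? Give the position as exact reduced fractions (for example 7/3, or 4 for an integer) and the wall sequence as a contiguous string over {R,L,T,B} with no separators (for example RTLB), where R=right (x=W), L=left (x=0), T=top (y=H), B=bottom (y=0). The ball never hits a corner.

Final position: (0,11/3)
Wall sequence: RTL

1. t=1/3 → R at (4,11/3); v=(-3,2)
2. t=2/3 → T at (2,5); v=(-3,-2)
3. t=2/3 → L at (0,11/3); v=(3,-2)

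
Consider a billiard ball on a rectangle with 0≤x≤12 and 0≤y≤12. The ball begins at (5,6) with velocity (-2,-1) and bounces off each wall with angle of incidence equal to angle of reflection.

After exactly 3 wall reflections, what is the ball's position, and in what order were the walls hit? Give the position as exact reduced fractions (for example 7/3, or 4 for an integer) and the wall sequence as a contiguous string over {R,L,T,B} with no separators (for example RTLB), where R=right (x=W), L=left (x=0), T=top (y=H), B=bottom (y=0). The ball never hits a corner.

Final position: (12,5/2)
Wall sequence: LBR

1. t=5/2 → L at (0,7/2); v=(2,-1)
2. t=7/2 → B at (7,0); v=(2,1)
3. t=5/2 → R at (12,5/2); v=(-2,1)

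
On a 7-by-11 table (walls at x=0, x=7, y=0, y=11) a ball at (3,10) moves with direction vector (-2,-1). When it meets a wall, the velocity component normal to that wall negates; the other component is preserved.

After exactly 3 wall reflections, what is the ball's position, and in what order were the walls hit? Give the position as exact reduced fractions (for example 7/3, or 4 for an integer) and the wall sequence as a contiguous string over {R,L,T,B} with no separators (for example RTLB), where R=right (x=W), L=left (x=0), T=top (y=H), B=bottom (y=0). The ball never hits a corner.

Final position: (0,3/2)
Wall sequence: LRL

1. t=3/2 → L at (0,17/2); v=(2,-1)
2. t=7/2 → R at (7,5); v=(-2,-1)
3. t=7/2 → L at (0,3/2); v=(2,-1)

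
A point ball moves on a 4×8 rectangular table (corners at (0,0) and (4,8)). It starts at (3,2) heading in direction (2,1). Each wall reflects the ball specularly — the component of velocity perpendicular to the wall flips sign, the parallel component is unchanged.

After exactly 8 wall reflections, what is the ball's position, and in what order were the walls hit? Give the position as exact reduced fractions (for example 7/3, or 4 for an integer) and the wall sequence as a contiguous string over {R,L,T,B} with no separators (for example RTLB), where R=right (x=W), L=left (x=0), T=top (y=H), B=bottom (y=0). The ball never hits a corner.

Final position: (4,3/2)
Wall sequence: RLRTLRLR

1. t=1/2 → R at (4,5/2); v=(-2,1)
2. t=2 → L at (0,9/2); v=(2,1)
3. t=2 → R at (4,13/2); v=(-2,1)
4. t=3/2 → T at (1,8); v=(-2,-1)
5. t=1/2 → L at (0,15/2); v=(2,-1)
6. t=2 → R at (4,11/2); v=(-2,-1)
7. t=2 → L at (0,7/2); v=(2,-1)
8. t=2 → R at (4,3/2); v=(-2,-1)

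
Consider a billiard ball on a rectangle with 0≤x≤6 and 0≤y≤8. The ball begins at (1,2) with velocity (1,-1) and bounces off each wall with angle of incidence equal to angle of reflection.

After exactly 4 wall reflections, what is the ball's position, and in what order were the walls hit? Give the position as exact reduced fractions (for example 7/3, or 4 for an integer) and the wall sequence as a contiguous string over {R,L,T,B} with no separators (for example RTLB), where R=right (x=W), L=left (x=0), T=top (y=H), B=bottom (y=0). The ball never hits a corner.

1. t=2 → B at (3,0); v=(1,1)
2. t=3 → R at (6,3); v=(-1,1)
3. t=5 → T at (1,8); v=(-1,-1)
4. t=1 → L at (0,7); v=(1,-1)

Final position: (0,7)
Wall sequence: BRTL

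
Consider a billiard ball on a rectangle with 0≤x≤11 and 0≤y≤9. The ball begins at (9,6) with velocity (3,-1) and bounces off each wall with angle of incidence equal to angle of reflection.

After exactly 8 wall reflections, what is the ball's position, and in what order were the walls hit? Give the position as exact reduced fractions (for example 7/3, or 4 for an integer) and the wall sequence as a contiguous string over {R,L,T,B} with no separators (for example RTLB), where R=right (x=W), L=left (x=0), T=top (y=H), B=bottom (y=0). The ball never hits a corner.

Final position: (0,5)
Wall sequence: RLBRLTRL

1. t=2/3 → R at (11,16/3); v=(-3,-1)
2. t=11/3 → L at (0,5/3); v=(3,-1)
3. t=5/3 → B at (5,0); v=(3,1)
4. t=2 → R at (11,2); v=(-3,1)
5. t=11/3 → L at (0,17/3); v=(3,1)
6. t=10/3 → T at (10,9); v=(3,-1)
7. t=1/3 → R at (11,26/3); v=(-3,-1)
8. t=11/3 → L at (0,5); v=(3,-1)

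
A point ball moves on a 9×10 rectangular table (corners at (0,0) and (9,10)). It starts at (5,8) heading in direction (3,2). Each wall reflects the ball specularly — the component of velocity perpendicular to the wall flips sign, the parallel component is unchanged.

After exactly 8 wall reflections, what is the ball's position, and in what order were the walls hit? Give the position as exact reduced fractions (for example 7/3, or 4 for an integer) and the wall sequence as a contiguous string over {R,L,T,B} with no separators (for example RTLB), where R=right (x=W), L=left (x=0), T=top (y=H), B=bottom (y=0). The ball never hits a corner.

1. t=1 → T at (8,10); v=(3,-2)
2. t=1/3 → R at (9,28/3); v=(-3,-2)
3. t=3 → L at (0,10/3); v=(3,-2)
4. t=5/3 → B at (5,0); v=(3,2)
5. t=4/3 → R at (9,8/3); v=(-3,2)
6. t=3 → L at (0,26/3); v=(3,2)
7. t=2/3 → T at (2,10); v=(3,-2)
8. t=7/3 → R at (9,16/3); v=(-3,-2)

Final position: (9,16/3)
Wall sequence: TRLBRLTR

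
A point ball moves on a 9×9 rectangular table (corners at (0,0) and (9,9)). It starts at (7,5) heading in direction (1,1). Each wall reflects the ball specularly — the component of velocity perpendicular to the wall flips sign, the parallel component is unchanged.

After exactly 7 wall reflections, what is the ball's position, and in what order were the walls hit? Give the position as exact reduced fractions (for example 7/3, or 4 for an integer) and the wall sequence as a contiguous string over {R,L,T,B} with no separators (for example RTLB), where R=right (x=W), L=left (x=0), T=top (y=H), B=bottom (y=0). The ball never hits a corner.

1. t=2 → R at (9,7); v=(-1,1)
2. t=2 → T at (7,9); v=(-1,-1)
3. t=7 → L at (0,2); v=(1,-1)
4. t=2 → B at (2,0); v=(1,1)
5. t=7 → R at (9,7); v=(-1,1)
6. t=2 → T at (7,9); v=(-1,-1)
7. t=7 → L at (0,2); v=(1,-1)

Final position: (0,2)
Wall sequence: RTLBRTL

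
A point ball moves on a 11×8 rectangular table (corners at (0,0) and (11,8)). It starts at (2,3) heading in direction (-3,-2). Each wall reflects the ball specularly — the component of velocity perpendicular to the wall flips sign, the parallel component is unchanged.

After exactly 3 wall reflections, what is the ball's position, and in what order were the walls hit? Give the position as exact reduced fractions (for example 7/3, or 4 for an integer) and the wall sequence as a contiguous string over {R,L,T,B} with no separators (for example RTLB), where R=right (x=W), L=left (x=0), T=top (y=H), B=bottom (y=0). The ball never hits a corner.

Final position: (11,17/3)
Wall sequence: LBR

1. t=2/3 → L at (0,5/3); v=(3,-2)
2. t=5/6 → B at (5/2,0); v=(3,2)
3. t=17/6 → R at (11,17/3); v=(-3,2)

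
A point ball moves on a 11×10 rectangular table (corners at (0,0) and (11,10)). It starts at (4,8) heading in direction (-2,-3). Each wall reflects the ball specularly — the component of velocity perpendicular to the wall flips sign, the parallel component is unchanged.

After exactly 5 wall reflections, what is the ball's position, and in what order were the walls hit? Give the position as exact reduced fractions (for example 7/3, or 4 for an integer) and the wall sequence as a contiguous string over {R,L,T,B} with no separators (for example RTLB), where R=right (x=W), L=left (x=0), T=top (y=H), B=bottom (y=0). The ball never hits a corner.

Final position: (22/3,0)
Wall sequence: LBTRB

1. t=2 → L at (0,2); v=(2,-3)
2. t=2/3 → B at (4/3,0); v=(2,3)
3. t=10/3 → T at (8,10); v=(2,-3)
4. t=3/2 → R at (11,11/2); v=(-2,-3)
5. t=11/6 → B at (22/3,0); v=(-2,3)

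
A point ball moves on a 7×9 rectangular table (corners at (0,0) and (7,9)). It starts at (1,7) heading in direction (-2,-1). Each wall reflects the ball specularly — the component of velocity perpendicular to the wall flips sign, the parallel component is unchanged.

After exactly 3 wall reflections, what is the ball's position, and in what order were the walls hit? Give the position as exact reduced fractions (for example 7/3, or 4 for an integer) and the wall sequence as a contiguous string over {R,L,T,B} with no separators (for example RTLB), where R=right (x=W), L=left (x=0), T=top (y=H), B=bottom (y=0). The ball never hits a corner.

1. t=1/2 → L at (0,13/2); v=(2,-1)
2. t=7/2 → R at (7,3); v=(-2,-1)
3. t=3 → B at (1,0); v=(-2,1)

Final position: (1,0)
Wall sequence: LRB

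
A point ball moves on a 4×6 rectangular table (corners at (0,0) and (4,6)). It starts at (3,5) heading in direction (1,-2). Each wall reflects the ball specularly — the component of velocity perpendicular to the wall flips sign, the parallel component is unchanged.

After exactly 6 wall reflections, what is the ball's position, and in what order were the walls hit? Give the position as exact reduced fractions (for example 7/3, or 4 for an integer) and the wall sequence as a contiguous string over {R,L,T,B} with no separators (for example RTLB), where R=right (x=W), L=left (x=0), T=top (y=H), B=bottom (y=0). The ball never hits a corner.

Final position: (4,1)
Wall sequence: RBLTBR

1. t=1 → R at (4,3); v=(-1,-2)
2. t=3/2 → B at (5/2,0); v=(-1,2)
3. t=5/2 → L at (0,5); v=(1,2)
4. t=1/2 → T at (1/2,6); v=(1,-2)
5. t=3 → B at (7/2,0); v=(1,2)
6. t=1/2 → R at (4,1); v=(-1,2)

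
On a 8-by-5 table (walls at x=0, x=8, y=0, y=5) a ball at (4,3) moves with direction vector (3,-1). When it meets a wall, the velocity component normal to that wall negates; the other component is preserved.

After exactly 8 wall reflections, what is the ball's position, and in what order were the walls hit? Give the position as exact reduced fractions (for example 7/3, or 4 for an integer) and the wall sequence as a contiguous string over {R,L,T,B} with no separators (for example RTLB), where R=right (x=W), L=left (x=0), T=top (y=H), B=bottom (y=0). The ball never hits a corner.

1. t=4/3 → R at (8,5/3); v=(-3,-1)
2. t=5/3 → B at (3,0); v=(-3,1)
3. t=1 → L at (0,1); v=(3,1)
4. t=8/3 → R at (8,11/3); v=(-3,1)
5. t=4/3 → T at (4,5); v=(-3,-1)
6. t=4/3 → L at (0,11/3); v=(3,-1)
7. t=8/3 → R at (8,1); v=(-3,-1)
8. t=1 → B at (5,0); v=(-3,1)

Final position: (5,0)
Wall sequence: RBLRTLRB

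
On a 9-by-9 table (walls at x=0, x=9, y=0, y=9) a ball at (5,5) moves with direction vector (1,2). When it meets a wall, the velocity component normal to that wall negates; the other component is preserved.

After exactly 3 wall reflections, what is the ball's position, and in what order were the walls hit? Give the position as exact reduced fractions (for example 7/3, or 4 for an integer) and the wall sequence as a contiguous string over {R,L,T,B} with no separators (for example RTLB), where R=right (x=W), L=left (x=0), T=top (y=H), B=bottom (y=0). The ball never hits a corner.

Final position: (13/2,0)
Wall sequence: TRB

1. t=2 → T at (7,9); v=(1,-2)
2. t=2 → R at (9,5); v=(-1,-2)
3. t=5/2 → B at (13/2,0); v=(-1,2)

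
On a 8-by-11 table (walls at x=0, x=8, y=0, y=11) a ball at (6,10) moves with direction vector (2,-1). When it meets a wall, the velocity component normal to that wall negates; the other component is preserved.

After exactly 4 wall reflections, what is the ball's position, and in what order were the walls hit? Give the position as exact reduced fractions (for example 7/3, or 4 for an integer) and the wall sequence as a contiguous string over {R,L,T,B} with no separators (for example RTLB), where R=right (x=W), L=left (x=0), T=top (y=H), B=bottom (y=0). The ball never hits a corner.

1. t=1 → R at (8,9); v=(-2,-1)
2. t=4 → L at (0,5); v=(2,-1)
3. t=4 → R at (8,1); v=(-2,-1)
4. t=1 → B at (6,0); v=(-2,1)

Final position: (6,0)
Wall sequence: RLRB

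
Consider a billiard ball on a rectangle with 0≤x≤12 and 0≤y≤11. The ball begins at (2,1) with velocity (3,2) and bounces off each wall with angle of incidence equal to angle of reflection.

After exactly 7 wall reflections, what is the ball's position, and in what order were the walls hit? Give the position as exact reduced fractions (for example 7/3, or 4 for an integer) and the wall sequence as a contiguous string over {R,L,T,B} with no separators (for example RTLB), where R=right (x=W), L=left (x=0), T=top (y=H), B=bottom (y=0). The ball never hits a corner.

1. t=10/3 → R at (12,23/3); v=(-3,2)
2. t=5/3 → T at (7,11); v=(-3,-2)
3. t=7/3 → L at (0,19/3); v=(3,-2)
4. t=19/6 → B at (19/2,0); v=(3,2)
5. t=5/6 → R at (12,5/3); v=(-3,2)
6. t=4 → L at (0,29/3); v=(3,2)
7. t=2/3 → T at (2,11); v=(3,-2)

Final position: (2,11)
Wall sequence: RTLBRLT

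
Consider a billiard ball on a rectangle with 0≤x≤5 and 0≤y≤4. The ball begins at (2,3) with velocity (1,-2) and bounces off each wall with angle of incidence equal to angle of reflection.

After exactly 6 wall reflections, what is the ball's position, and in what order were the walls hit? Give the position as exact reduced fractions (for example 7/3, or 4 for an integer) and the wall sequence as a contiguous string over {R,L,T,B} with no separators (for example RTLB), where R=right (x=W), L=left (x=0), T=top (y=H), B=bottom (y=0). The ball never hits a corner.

1. t=3/2 → B at (7/2,0); v=(1,2)
2. t=3/2 → R at (5,3); v=(-1,2)
3. t=1/2 → T at (9/2,4); v=(-1,-2)
4. t=2 → B at (5/2,0); v=(-1,2)
5. t=2 → T at (1/2,4); v=(-1,-2)
6. t=1/2 → L at (0,3); v=(1,-2)

Final position: (0,3)
Wall sequence: BRTBTL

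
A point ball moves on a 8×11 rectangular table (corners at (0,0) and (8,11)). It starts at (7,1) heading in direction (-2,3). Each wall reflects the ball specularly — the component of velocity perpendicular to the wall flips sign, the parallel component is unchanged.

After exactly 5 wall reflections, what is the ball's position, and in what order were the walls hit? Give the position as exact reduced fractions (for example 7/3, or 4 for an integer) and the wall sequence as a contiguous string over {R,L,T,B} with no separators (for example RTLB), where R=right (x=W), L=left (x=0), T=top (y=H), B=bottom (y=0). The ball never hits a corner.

Final position: (5/3,11)
Wall sequence: TLBRT

1. t=10/3 → T at (1/3,11); v=(-2,-3)
2. t=1/6 → L at (0,21/2); v=(2,-3)
3. t=7/2 → B at (7,0); v=(2,3)
4. t=1/2 → R at (8,3/2); v=(-2,3)
5. t=19/6 → T at (5/3,11); v=(-2,-3)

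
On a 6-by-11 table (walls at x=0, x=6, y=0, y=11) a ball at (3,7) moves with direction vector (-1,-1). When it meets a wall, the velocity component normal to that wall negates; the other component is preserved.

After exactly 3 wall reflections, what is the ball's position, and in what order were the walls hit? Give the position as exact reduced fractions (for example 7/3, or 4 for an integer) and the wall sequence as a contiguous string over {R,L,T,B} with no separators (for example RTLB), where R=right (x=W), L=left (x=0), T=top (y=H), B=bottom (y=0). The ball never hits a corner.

Final position: (6,2)
Wall sequence: LBR

1. t=3 → L at (0,4); v=(1,-1)
2. t=4 → B at (4,0); v=(1,1)
3. t=2 → R at (6,2); v=(-1,1)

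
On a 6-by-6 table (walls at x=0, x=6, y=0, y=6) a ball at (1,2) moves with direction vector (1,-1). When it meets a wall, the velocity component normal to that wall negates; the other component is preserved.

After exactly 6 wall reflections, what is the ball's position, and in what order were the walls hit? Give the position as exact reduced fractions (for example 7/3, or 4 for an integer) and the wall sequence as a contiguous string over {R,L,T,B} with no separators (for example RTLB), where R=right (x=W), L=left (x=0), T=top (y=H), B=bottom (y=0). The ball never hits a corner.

1. t=2 → B at (3,0); v=(1,1)
2. t=3 → R at (6,3); v=(-1,1)
3. t=3 → T at (3,6); v=(-1,-1)
4. t=3 → L at (0,3); v=(1,-1)
5. t=3 → B at (3,0); v=(1,1)
6. t=3 → R at (6,3); v=(-1,1)

Final position: (6,3)
Wall sequence: BRTLBR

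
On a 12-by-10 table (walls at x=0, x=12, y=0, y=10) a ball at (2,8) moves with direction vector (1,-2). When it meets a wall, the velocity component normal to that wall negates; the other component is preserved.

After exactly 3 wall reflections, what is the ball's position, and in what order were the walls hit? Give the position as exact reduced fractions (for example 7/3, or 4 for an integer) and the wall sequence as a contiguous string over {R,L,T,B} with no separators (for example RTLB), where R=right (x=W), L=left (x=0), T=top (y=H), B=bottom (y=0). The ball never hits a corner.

1. t=4 → B at (6,0); v=(1,2)
2. t=5 → T at (11,10); v=(1,-2)
3. t=1 → R at (12,8); v=(-1,-2)

Final position: (12,8)
Wall sequence: BTR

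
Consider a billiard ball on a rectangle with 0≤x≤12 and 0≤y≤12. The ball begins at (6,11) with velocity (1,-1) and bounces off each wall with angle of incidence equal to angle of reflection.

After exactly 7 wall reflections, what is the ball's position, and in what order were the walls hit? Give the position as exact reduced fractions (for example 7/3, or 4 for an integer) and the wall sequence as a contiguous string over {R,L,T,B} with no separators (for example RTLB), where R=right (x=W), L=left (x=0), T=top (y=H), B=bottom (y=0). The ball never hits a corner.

1. t=6 → R at (12,5); v=(-1,-1)
2. t=5 → B at (7,0); v=(-1,1)
3. t=7 → L at (0,7); v=(1,1)
4. t=5 → T at (5,12); v=(1,-1)
5. t=7 → R at (12,5); v=(-1,-1)
6. t=5 → B at (7,0); v=(-1,1)
7. t=7 → L at (0,7); v=(1,1)

Final position: (0,7)
Wall sequence: RBLTRBL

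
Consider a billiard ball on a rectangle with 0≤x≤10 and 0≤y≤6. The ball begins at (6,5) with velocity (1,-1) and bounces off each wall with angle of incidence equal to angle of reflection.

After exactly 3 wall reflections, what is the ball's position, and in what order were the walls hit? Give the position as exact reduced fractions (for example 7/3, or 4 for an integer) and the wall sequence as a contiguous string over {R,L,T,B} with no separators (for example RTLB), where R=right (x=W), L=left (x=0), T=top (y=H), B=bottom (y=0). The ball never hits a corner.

1. t=4 → R at (10,1); v=(-1,-1)
2. t=1 → B at (9,0); v=(-1,1)
3. t=6 → T at (3,6); v=(-1,-1)

Final position: (3,6)
Wall sequence: RBT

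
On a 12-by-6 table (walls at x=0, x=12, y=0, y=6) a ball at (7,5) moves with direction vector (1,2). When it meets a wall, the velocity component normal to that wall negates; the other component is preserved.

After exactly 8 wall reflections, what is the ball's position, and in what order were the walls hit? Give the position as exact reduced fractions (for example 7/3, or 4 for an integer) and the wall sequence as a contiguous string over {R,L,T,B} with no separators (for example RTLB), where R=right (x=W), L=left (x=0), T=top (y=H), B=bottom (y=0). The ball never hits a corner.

1. t=1/2 → T at (15/2,6); v=(1,-2)
2. t=3 → B at (21/2,0); v=(1,2)
3. t=3/2 → R at (12,3); v=(-1,2)
4. t=3/2 → T at (21/2,6); v=(-1,-2)
5. t=3 → B at (15/2,0); v=(-1,2)
6. t=3 → T at (9/2,6); v=(-1,-2)
7. t=3 → B at (3/2,0); v=(-1,2)
8. t=3/2 → L at (0,3); v=(1,2)

Final position: (0,3)
Wall sequence: TBRTBTBL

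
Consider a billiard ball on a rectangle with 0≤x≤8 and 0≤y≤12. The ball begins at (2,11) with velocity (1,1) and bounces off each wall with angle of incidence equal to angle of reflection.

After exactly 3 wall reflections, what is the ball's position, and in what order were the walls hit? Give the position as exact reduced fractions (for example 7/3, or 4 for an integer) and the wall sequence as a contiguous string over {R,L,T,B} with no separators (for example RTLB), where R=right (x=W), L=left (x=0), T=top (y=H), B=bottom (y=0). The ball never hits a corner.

1. t=1 → T at (3,12); v=(1,-1)
2. t=5 → R at (8,7); v=(-1,-1)
3. t=7 → B at (1,0); v=(-1,1)

Final position: (1,0)
Wall sequence: TRB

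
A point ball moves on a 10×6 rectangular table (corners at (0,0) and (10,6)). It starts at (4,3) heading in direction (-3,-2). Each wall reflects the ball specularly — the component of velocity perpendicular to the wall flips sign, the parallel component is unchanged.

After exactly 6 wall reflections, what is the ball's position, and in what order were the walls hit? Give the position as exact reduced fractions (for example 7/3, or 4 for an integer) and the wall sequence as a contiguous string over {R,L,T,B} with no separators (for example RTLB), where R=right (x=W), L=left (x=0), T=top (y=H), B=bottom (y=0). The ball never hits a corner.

Final position: (0,1)
Wall sequence: LBTRBL

1. t=4/3 → L at (0,1/3); v=(3,-2)
2. t=1/6 → B at (1/2,0); v=(3,2)
3. t=3 → T at (19/2,6); v=(3,-2)
4. t=1/6 → R at (10,17/3); v=(-3,-2)
5. t=17/6 → B at (3/2,0); v=(-3,2)
6. t=1/2 → L at (0,1); v=(3,2)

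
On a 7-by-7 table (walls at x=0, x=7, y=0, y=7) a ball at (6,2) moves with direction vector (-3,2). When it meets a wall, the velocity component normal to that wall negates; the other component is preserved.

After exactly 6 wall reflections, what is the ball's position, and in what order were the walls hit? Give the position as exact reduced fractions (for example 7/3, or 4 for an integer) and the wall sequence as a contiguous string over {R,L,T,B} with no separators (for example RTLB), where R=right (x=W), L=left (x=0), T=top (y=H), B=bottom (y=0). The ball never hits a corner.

1. t=2 → L at (0,6); v=(3,2)
2. t=1/2 → T at (3/2,7); v=(3,-2)
3. t=11/6 → R at (7,10/3); v=(-3,-2)
4. t=5/3 → B at (2,0); v=(-3,2)
5. t=2/3 → L at (0,4/3); v=(3,2)
6. t=7/3 → R at (7,6); v=(-3,2)

Final position: (7,6)
Wall sequence: LTRBLR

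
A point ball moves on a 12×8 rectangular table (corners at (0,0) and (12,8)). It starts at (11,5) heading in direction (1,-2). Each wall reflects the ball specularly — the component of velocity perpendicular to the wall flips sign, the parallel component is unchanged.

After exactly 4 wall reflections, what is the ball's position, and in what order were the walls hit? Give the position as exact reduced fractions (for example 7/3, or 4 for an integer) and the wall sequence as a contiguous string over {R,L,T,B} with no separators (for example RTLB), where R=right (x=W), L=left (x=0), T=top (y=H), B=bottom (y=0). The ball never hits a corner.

Final position: (5/2,0)
Wall sequence: RBTB

1. t=1 → R at (12,3); v=(-1,-2)
2. t=3/2 → B at (21/2,0); v=(-1,2)
3. t=4 → T at (13/2,8); v=(-1,-2)
4. t=4 → B at (5/2,0); v=(-1,2)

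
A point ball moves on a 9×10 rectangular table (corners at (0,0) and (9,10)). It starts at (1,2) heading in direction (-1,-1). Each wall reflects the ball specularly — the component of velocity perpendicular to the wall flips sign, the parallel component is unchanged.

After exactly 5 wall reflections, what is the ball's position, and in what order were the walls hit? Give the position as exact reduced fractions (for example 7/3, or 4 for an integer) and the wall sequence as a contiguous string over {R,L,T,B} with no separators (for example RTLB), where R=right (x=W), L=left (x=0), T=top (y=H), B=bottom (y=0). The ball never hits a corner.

1. t=1 → L at (0,1); v=(1,-1)
2. t=1 → B at (1,0); v=(1,1)
3. t=8 → R at (9,8); v=(-1,1)
4. t=2 → T at (7,10); v=(-1,-1)
5. t=7 → L at (0,3); v=(1,-1)

Final position: (0,3)
Wall sequence: LBRTL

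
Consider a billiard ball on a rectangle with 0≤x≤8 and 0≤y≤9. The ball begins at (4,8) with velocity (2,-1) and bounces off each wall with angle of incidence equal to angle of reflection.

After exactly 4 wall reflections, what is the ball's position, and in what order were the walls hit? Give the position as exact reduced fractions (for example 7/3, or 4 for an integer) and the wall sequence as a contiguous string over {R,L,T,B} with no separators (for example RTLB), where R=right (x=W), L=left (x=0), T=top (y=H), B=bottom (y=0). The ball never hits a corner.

Final position: (8,2)
Wall sequence: RLBR

1. t=2 → R at (8,6); v=(-2,-1)
2. t=4 → L at (0,2); v=(2,-1)
3. t=2 → B at (4,0); v=(2,1)
4. t=2 → R at (8,2); v=(-2,1)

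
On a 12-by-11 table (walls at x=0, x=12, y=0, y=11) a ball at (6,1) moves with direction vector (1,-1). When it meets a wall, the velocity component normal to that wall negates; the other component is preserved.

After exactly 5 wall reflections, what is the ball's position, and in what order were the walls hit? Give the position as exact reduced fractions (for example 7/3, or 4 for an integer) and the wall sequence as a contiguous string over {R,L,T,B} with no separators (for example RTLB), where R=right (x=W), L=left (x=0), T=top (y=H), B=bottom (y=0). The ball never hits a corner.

1. t=1 → B at (7,0); v=(1,1)
2. t=5 → R at (12,5); v=(-1,1)
3. t=6 → T at (6,11); v=(-1,-1)
4. t=6 → L at (0,5); v=(1,-1)
5. t=5 → B at (5,0); v=(1,1)

Final position: (5,0)
Wall sequence: BRTLB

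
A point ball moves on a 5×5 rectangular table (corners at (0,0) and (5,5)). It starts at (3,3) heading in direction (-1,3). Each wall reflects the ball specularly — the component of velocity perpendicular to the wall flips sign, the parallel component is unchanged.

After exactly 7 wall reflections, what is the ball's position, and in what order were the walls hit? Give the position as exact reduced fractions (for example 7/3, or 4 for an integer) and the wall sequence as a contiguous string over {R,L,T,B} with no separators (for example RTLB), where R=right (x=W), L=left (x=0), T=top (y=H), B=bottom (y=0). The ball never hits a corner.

1. t=2/3 → T at (7/3,5); v=(-1,-3)
2. t=5/3 → B at (2/3,0); v=(-1,3)
3. t=2/3 → L at (0,2); v=(1,3)
4. t=1 → T at (1,5); v=(1,-3)
5. t=5/3 → B at (8/3,0); v=(1,3)
6. t=5/3 → T at (13/3,5); v=(1,-3)
7. t=2/3 → R at (5,3); v=(-1,-3)

Final position: (5,3)
Wall sequence: TBLTBTR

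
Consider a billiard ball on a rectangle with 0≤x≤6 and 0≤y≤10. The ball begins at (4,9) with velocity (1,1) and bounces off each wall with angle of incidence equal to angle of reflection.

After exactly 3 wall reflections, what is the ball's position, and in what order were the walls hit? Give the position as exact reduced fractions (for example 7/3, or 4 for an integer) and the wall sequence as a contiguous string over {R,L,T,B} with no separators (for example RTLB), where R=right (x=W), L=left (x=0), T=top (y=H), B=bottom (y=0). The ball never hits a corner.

Final position: (0,3)
Wall sequence: TRL

1. t=1 → T at (5,10); v=(1,-1)
2. t=1 → R at (6,9); v=(-1,-1)
3. t=6 → L at (0,3); v=(1,-1)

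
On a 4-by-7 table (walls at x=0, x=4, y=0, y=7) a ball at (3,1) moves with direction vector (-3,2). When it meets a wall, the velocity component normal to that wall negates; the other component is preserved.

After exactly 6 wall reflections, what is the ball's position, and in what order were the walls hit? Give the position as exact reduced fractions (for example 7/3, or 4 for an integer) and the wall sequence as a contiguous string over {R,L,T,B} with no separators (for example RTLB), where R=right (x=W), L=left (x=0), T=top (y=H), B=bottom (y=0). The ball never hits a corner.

Final position: (0,1/3)
Wall sequence: LRTLRL

1. t=1 → L at (0,3); v=(3,2)
2. t=4/3 → R at (4,17/3); v=(-3,2)
3. t=2/3 → T at (2,7); v=(-3,-2)
4. t=2/3 → L at (0,17/3); v=(3,-2)
5. t=4/3 → R at (4,3); v=(-3,-2)
6. t=4/3 → L at (0,1/3); v=(3,-2)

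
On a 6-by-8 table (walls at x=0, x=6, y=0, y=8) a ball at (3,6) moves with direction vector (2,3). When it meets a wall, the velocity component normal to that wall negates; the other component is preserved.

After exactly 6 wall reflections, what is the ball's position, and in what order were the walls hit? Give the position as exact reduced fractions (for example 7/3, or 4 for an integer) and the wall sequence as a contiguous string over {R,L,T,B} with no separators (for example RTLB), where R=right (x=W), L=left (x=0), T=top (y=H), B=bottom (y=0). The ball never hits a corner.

Final position: (6,7/2)
Wall sequence: TRBLTR

1. t=2/3 → T at (13/3,8); v=(2,-3)
2. t=5/6 → R at (6,11/2); v=(-2,-3)
3. t=11/6 → B at (7/3,0); v=(-2,3)
4. t=7/6 → L at (0,7/2); v=(2,3)
5. t=3/2 → T at (3,8); v=(2,-3)
6. t=3/2 → R at (6,7/2); v=(-2,-3)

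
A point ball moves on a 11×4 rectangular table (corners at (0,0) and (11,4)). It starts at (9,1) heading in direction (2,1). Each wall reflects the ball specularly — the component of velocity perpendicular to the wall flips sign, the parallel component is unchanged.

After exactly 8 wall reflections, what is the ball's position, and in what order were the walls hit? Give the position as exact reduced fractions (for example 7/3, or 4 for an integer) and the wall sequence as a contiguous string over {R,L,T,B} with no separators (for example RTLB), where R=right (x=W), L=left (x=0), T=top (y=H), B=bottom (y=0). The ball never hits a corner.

Final position: (0,5/2)
Wall sequence: RTLBTRBL

1. t=1 → R at (11,2); v=(-2,1)
2. t=2 → T at (7,4); v=(-2,-1)
3. t=7/2 → L at (0,1/2); v=(2,-1)
4. t=1/2 → B at (1,0); v=(2,1)
5. t=4 → T at (9,4); v=(2,-1)
6. t=1 → R at (11,3); v=(-2,-1)
7. t=3 → B at (5,0); v=(-2,1)
8. t=5/2 → L at (0,5/2); v=(2,1)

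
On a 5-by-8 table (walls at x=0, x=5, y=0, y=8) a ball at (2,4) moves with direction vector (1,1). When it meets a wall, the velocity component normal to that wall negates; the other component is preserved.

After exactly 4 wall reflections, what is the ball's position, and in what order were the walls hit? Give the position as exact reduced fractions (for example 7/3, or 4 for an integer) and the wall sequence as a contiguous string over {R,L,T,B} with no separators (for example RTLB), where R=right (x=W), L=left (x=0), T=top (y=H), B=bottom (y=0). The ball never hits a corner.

Final position: (4,0)
Wall sequence: RTLB

1. t=3 → R at (5,7); v=(-1,1)
2. t=1 → T at (4,8); v=(-1,-1)
3. t=4 → L at (0,4); v=(1,-1)
4. t=4 → B at (4,0); v=(1,1)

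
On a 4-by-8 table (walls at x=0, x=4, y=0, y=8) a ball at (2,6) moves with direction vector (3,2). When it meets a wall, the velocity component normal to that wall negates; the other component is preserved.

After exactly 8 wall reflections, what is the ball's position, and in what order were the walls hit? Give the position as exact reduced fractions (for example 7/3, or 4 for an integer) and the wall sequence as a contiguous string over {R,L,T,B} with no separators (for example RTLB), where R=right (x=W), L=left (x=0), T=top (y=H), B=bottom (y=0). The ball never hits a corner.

Final position: (0,14/3)
Wall sequence: RTLRLBRL

1. t=2/3 → R at (4,22/3); v=(-3,2)
2. t=1/3 → T at (3,8); v=(-3,-2)
3. t=1 → L at (0,6); v=(3,-2)
4. t=4/3 → R at (4,10/3); v=(-3,-2)
5. t=4/3 → L at (0,2/3); v=(3,-2)
6. t=1/3 → B at (1,0); v=(3,2)
7. t=1 → R at (4,2); v=(-3,2)
8. t=4/3 → L at (0,14/3); v=(3,2)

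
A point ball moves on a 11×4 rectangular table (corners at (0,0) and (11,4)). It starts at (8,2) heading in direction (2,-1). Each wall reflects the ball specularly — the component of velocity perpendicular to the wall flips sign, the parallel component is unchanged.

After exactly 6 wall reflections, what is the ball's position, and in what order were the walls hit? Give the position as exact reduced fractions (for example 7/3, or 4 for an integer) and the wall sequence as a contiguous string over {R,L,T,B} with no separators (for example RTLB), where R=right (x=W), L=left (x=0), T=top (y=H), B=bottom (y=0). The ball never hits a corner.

Final position: (11,5/2)
Wall sequence: RBTLBR

1. t=3/2 → R at (11,1/2); v=(-2,-1)
2. t=1/2 → B at (10,0); v=(-2,1)
3. t=4 → T at (2,4); v=(-2,-1)
4. t=1 → L at (0,3); v=(2,-1)
5. t=3 → B at (6,0); v=(2,1)
6. t=5/2 → R at (11,5/2); v=(-2,1)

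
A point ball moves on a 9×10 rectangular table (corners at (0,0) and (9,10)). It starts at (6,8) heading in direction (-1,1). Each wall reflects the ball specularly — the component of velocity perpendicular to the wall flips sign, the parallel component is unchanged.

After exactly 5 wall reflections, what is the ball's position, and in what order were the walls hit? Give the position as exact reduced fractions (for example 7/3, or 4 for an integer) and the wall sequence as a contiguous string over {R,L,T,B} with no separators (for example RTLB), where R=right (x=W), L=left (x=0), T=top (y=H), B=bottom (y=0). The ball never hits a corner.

Final position: (2,10)
Wall sequence: TLBRT

1. t=2 → T at (4,10); v=(-1,-1)
2. t=4 → L at (0,6); v=(1,-1)
3. t=6 → B at (6,0); v=(1,1)
4. t=3 → R at (9,3); v=(-1,1)
5. t=7 → T at (2,10); v=(-1,-1)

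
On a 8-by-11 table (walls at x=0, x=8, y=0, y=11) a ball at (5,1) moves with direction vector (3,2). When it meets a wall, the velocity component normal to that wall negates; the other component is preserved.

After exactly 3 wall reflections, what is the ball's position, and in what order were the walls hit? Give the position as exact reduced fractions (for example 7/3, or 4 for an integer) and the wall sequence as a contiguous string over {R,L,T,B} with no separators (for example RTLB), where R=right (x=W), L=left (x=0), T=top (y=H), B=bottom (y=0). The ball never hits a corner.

1. t=1 → R at (8,3); v=(-3,2)
2. t=8/3 → L at (0,25/3); v=(3,2)
3. t=4/3 → T at (4,11); v=(3,-2)

Final position: (4,11)
Wall sequence: RLT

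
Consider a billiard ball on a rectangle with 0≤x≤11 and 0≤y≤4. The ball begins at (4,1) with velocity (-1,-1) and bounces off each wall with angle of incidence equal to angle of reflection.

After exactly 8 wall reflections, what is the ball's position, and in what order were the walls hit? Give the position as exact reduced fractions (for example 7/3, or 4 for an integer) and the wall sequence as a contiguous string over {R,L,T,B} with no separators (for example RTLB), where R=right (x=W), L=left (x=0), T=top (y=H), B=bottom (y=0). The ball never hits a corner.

Final position: (5,4)
Wall sequence: BLTBTRBT

1. t=1 → B at (3,0); v=(-1,1)
2. t=3 → L at (0,3); v=(1,1)
3. t=1 → T at (1,4); v=(1,-1)
4. t=4 → B at (5,0); v=(1,1)
5. t=4 → T at (9,4); v=(1,-1)
6. t=2 → R at (11,2); v=(-1,-1)
7. t=2 → B at (9,0); v=(-1,1)
8. t=4 → T at (5,4); v=(-1,-1)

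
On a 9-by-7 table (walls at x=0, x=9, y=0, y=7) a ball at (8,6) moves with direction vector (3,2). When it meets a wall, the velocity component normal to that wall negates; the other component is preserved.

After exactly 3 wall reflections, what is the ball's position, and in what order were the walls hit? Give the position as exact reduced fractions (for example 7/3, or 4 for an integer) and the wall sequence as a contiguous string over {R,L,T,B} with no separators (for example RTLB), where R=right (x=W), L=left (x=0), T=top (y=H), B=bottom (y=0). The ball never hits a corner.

Final position: (0,4/3)
Wall sequence: RTL

1. t=1/3 → R at (9,20/3); v=(-3,2)
2. t=1/6 → T at (17/2,7); v=(-3,-2)
3. t=17/6 → L at (0,4/3); v=(3,-2)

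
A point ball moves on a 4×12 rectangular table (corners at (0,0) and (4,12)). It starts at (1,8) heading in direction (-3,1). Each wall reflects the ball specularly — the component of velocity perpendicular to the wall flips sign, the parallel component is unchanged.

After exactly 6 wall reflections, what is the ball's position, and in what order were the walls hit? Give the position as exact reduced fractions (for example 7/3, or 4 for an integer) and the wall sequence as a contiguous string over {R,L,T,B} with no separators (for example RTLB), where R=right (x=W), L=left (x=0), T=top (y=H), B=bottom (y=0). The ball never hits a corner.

Final position: (0,31/3)
Wall sequence: LRLTRL

1. t=1/3 → L at (0,25/3); v=(3,1)
2. t=4/3 → R at (4,29/3); v=(-3,1)
3. t=4/3 → L at (0,11); v=(3,1)
4. t=1 → T at (3,12); v=(3,-1)
5. t=1/3 → R at (4,35/3); v=(-3,-1)
6. t=4/3 → L at (0,31/3); v=(3,-1)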